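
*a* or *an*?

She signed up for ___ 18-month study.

an

The indefinite article is chosen by the initial *sound* of the following word, not its spelling.
The number *18* is spoken "eighteen", beginning with /ˌeɪˈtiːn/ — a vowel sound.
So the article is *an*: She signed up for an 18-month study.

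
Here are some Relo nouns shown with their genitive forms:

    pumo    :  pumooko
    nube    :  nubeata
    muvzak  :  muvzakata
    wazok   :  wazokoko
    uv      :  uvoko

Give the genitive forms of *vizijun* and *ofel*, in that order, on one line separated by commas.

The pattern is rounding harmony: -oko when the last vowel of the stem is a rounded vowel (*pumo*, *wazok*, *uv*); -ata when the last vowel of the stem is an unrounded vowel (*nube*, *muvzak*).
*vizijun*: last vowel = /u/, a rounded vowel → -oko → *vizijunoko*.
The last vowel of *ofel* is /e/, which is an unrounded vowel, so the suffix is -ata, giving *ofelata*.

vizijunoko, ofelata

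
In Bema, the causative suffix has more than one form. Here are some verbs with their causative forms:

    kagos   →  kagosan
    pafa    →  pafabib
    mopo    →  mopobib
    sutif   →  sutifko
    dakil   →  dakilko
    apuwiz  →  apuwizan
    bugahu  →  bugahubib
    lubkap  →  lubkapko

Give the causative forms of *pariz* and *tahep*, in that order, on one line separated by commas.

The pattern is sibilance of the final sound: -an when the stem ends in a sibilant (*kagos*, *apuwiz*); -ko when the stem ends in a non-sibilant consonant (*sutif*, *dakil*, *lubkap*); -bib when the stem ends in a vowel (*pafa*, *mopo*, *bugahu*).
*pariz*: final sound = /z/, a sibilant → -an → *parizan*.
Since the final sound of *tahep* is /p/ (a non-sibilant consonant), it takes -ko, giving *tahepko*.

parizan, tahepko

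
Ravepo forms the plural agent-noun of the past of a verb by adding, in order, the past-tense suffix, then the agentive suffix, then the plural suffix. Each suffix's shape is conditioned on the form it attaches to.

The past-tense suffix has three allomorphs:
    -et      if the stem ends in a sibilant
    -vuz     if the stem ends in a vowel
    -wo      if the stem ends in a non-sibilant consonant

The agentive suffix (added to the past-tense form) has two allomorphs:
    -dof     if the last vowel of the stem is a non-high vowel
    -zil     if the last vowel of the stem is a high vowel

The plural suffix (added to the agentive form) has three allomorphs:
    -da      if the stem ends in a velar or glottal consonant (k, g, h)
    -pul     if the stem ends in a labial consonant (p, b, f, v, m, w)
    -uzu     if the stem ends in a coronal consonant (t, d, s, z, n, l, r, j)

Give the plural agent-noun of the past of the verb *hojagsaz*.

hojagsazetdofpul

The final sound of *hojagsaz* is /z/, which is a sibilant, so the past-tense suffix is -et, giving *hojagsazet*.
The past-tense form *hojagsazet*: last vowel = /e/, a non-high vowel → -dof → *hojagsazetdof*.
Since the final consonant of the agentive form *hojagsazetdof* is /f/ (labial), it takes -pul, giving *hojagsazetdofpul*.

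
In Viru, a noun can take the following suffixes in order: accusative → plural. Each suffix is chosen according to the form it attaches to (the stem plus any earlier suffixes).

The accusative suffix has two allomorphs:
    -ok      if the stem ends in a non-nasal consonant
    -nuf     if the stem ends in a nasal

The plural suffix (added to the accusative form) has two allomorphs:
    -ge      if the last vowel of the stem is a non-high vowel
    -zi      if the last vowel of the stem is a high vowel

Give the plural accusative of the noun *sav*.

savokge

The final consonant of *sav* is /v/, which is non-nasal, so the accusative suffix is -ok, giving *savok*.
The accusative form *savok*: last vowel = /o/, a non-high vowel → -ge → *savokge*.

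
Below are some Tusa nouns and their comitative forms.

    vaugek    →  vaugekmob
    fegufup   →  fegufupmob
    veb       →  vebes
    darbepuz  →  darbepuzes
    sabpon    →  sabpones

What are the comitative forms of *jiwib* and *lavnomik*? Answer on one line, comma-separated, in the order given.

jiwibes, lavnomikmob

Looking at the final consonant of each stem: -mob when the stem ends in a voiceless consonant (*vaugek*, *fegufup*); -es when the stem ends in a voiced consonant (*veb*, *darbepuz*, *sabpon*).
Since the final consonant of *jiwib* is /b/ (voiced), it takes -es, giving *jiwibes*.
*lavnomik* — final consonant /k/ (voiceless) → -mob → *lavnomikmob*.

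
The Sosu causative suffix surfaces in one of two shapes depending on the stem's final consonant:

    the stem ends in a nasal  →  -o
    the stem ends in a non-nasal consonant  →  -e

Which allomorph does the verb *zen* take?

-o

*zen* — final consonant /n/ (a nasal) → -o.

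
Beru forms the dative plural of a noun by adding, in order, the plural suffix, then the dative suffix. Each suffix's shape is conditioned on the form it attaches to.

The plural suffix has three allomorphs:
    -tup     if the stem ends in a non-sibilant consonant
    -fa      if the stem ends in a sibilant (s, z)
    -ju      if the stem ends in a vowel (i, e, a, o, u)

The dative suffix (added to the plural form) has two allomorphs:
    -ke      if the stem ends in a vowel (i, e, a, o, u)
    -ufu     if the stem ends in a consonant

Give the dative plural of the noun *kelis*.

kelisfake

Since the final sound of *kelis* is /s/ (a sibilant), it takes -fa, giving *kelisfa*.
The plural form *kelisfa* — final sound /a/ (a vowel) → -ke → *kelisfake*.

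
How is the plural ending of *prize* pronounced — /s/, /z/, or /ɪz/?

/ɪz/

The stem *prize* ends in a sibilant (/s, z, ʃ, ʒ, tʃ, dʒ/).
The plural suffix surfaces as /ɪz/ after sibilants, /s/ after other voiceless consonants, and /z/ after other voiced sounds.
So the plural -s on *prize* is pronounced /ɪz/.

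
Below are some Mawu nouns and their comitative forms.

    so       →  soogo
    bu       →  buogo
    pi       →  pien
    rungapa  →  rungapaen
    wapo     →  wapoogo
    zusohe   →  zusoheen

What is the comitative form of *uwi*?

The alternation tracks the last vowel of the stem — -ogo when the last vowel of the stem is a rounded vowel (*so*, *bu*, *wapo*); -en when the last vowel of the stem is an unrounded vowel (*pi*, *rungapa*, *zusohe*).
*uwi*: last vowel = /i/, an unrounded vowel → -en → *uwien*.

uwien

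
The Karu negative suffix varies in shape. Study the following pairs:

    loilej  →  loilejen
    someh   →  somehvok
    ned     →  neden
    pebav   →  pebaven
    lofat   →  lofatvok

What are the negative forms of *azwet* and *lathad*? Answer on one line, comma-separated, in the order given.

azwetvok, lathaden

The suffix is conditioned by the final consonant: -vok when the stem ends in a voiceless consonant (*someh*, *lofat*); -en when the stem ends in a voiced consonant (*loilej*, *ned*, *pebav*).
Since the final consonant of *azwet* is /t/ (voiceless), it takes -vok, giving *azwetvok*.
*lathad* — final consonant /d/ (voiced) → -en → *lathaden*.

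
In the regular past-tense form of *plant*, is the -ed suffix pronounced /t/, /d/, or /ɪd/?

/ɪd/

The stem *plant* ends in /t/ or /d/.
The -ed suffix is realized as /ɪd/ after /t, d/; as /t/ after other voiceless consonants; and as /d/ after other voiced sounds.
So -ed on *plant* is pronounced /ɪd/.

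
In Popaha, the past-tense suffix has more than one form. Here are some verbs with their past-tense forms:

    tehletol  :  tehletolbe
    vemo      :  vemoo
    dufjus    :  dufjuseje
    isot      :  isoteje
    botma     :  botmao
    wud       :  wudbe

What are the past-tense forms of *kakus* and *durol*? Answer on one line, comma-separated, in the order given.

The pattern is voicing of the final sound: -eje when the stem ends in a voiceless consonant (*dufjus*, *isot*); -be when the stem ends in a voiced consonant (*tehletol*, *wud*); -o when the stem ends in a vowel (*vemo*, *botma*).
*kakus*: final sound = /s/, a voiceless consonant → -eje → *kakuseje*.
Since the final sound of *durol* is /l/ (a voiced consonant), it takes -be, giving *durolbe*.

kakuseje, durolbe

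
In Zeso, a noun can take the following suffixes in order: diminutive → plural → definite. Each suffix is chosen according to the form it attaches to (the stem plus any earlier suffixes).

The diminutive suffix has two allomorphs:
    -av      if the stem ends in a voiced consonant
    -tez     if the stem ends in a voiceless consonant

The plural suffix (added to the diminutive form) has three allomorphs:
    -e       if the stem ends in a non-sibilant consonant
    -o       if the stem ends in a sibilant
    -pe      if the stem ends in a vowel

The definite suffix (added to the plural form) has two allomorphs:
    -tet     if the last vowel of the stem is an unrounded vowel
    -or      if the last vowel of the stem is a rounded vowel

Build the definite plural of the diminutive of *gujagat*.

*gujagat*: final consonant = /t/, voiceless → -tez → *gujagattez*.
The diminutive form *gujagattez* — final sound /z/ (a sibilant) → -o → *gujagattezo*.
The plural form *gujagattezo* — last vowel /o/ (a rounded vowel) → -or → *gujagattezoor*.

gujagattezoor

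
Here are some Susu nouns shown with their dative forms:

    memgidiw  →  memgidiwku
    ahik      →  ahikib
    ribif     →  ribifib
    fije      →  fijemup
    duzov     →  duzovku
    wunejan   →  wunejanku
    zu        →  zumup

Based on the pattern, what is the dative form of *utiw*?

Looking at the final sound of each stem: -ib when the stem ends in a voiceless consonant (*ahik*, *ribif*); -ku when the stem ends in a voiced consonant (*memgidiw*, *duzov*, *wunejan*); -mup when the stem ends in a vowel (*fije*, *zu*).
Since the final sound of *utiw* is /w/ (a voiced consonant), it takes -ku, giving *utiwku*.

utiwku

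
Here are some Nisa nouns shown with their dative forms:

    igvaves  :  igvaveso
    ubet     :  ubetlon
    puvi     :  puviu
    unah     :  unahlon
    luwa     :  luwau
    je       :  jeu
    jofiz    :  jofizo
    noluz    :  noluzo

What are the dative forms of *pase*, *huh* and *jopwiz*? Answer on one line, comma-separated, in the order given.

The suffix is conditioned by the final sound: -o when the stem ends in a sibilant (*igvaves*, *jofiz*, *noluz*); -lon when the stem ends in a non-sibilant consonant (*ubet*, *unah*); -u when the stem ends in a vowel (*puvi*, *luwa*, *je*).
The final sound of *pase* is /e/, which is a vowel, so the suffix is -u, giving *paseu*.
*huh* — final sound /h/ (a non-sibilant consonant) → -lon → *huhlon*.
*jopwiz* — final sound /z/ (a sibilant) → -o → *jopwizo*.

paseu, huhlon, jopwizo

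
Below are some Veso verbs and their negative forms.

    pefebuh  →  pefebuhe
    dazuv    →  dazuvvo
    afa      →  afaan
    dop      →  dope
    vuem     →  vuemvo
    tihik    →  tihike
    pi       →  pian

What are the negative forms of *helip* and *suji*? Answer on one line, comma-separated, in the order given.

helipe, sujian

The alternation tracks the final sound of the stem — -e when the stem ends in a voiceless consonant (*pefebuh*, *dop*, *tihik*); -vo when the stem ends in a voiced consonant (*dazuv*, *vuem*); -an when the stem ends in a vowel (*afa*, *pi*).
Since the final sound of *helip* is /p/ (a voiceless consonant), it takes -e, giving *helipe*.
*suji*: final sound = /i/, a vowel → -an → *sujian*.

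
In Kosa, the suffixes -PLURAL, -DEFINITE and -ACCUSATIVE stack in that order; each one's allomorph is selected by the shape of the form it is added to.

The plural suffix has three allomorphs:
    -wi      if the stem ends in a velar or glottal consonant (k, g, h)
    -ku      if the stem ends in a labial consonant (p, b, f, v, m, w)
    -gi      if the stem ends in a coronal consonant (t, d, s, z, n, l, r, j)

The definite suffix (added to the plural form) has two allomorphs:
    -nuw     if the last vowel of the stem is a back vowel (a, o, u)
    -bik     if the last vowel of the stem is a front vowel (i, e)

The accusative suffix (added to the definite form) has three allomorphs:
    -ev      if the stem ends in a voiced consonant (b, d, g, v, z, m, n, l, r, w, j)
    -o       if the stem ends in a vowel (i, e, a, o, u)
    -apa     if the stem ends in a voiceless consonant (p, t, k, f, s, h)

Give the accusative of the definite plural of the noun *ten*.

tengibikapa

*ten* — final consonant /n/ (coronal) → -gi → *tengi*.
Since the last vowel of the plural form *tengi* is /i/ (a front vowel), it takes -bik, giving *tengibik*.
The definite form *tengibik* — final sound /k/ (a voiceless consonant) → -apa → *tengibikapa*.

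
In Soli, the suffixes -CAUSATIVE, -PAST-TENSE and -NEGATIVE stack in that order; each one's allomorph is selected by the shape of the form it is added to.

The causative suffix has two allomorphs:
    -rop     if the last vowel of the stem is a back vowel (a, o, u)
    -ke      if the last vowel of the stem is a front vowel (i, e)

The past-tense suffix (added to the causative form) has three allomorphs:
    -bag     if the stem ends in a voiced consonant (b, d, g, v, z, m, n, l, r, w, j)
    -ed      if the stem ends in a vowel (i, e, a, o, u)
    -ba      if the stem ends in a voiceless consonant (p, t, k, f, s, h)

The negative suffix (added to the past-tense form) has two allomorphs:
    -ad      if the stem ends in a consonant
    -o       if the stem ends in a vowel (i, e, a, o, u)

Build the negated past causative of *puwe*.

*puwe*: last vowel = /e/, a front vowel → -ke → *puweke*.
The causative form *puweke* — final sound /e/ (a vowel) → -ed → *puwekeed*.
The past-tense form *puwekeed*: final sound = /d/, a consonant → -ad → *puwekeedad*.

puwekeedad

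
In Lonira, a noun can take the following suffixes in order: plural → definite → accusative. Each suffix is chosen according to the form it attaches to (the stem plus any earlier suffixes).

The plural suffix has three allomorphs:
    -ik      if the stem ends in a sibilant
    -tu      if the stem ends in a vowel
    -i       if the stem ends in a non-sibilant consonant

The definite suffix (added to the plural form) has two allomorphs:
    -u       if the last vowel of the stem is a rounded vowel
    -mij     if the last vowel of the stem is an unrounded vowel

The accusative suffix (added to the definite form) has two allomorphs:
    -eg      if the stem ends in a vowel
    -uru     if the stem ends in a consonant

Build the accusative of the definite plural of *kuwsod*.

Since the final sound of *kuwsod* is /d/ (a non-sibilant consonant), it takes -i, giving *kuwsodi*.
The plural form *kuwsodi*: last vowel = /i/, an unrounded vowel → -mij → *kuwsodimij*.
The definite form *kuwsodimij* — final sound /j/ (a consonant) → -uru → *kuwsodimijuru*.

kuwsodimijuru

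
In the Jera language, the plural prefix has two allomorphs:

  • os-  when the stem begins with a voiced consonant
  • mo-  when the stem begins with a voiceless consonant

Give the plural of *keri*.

mokeri

The first consonant of *keri* is /k/, which is voiceless, so the prefix is mo-, giving *mokeri*.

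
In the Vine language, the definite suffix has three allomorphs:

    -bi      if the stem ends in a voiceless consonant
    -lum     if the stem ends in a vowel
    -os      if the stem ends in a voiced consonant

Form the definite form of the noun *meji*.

Since the final sound of *meji* is /i/ (a vowel), it takes -lum, giving *mejilum*.

mejilum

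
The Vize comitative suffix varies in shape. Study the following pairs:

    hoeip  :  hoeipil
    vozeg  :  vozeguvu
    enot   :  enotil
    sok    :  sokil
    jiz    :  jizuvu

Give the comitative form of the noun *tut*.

Looking at the final consonant of each stem: -il when the stem ends in a voiceless consonant (*hoeip*, *enot*, *sok*); -uvu when the stem ends in a voiced consonant (*vozeg*, *jiz*).
The final consonant of *tut* is /t/, which is voiceless, so the suffix is -il, giving *tutil*.

tutil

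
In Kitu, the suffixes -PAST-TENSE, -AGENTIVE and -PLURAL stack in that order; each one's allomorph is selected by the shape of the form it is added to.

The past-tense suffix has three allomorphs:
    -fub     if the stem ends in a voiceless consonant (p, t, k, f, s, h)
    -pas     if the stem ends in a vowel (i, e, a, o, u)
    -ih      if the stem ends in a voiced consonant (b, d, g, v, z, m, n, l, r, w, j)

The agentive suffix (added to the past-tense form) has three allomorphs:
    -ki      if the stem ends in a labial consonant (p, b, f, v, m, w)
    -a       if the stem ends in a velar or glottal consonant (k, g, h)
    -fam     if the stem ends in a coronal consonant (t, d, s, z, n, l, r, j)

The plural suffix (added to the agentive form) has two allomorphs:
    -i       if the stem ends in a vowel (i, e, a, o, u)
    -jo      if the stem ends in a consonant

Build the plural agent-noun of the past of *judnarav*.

judnaravihai

Since the final sound of *judnarav* is /v/ (a voiced consonant), it takes -ih, giving *judnaravih*.
The final consonant of the past-tense form *judnaravih* is /h/, which is velar/glottal, so the agentive suffix is -a, giving *judnaraviha*.
The agentive form *judnaraviha* — final sound /a/ (a vowel) → -i → *judnaravihai*.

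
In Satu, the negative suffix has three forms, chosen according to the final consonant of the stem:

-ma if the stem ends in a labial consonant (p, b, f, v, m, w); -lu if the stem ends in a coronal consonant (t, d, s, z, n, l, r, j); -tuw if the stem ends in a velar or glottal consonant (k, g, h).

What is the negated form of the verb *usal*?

usallu

*usal*: final consonant = /l/, coronal → -lu → *usallu*.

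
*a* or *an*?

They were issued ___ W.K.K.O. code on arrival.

a

The indefinite article is chosen by the initial *sound* of the following word, not its spelling.
The initialism *W.K.K.O.* is read letter by letter; the first letter, W, is pronounced /ˈdʌbəl.juː/, which begins with a consonant sound.
So the article is *a*: They were issued a W.K.K.O. code on arrival.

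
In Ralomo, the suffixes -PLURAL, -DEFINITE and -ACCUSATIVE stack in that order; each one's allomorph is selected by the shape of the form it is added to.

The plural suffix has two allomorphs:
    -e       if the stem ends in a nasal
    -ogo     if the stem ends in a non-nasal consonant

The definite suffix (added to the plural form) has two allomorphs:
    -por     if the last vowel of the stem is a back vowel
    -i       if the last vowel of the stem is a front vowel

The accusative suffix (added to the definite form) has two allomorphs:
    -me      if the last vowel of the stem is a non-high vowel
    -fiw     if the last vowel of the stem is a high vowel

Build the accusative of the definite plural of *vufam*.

vufameifiw

Since the final consonant of *vufam* is /m/ (a nasal), it takes -e, giving *vufame*.
Since the last vowel of the plural form *vufame* is /e/ (a front vowel), it takes -i, giving *vufamei*.
The last vowel of the definite form *vufamei* is /i/, which is a high vowel, so the accusative suffix is -fiw, giving *vufameifiw*.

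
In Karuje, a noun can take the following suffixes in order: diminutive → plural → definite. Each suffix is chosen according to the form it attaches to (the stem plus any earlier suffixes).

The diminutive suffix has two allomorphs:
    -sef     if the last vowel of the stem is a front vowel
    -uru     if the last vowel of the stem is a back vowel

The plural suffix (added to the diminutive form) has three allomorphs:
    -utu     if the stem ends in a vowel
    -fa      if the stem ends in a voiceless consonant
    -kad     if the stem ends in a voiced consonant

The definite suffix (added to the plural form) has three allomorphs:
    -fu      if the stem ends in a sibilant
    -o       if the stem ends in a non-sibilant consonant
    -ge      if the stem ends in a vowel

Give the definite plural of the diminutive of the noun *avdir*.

avdirseffage

The last vowel of *avdir* is /i/, which is a front vowel, so the diminutive suffix is -sef, giving *avdirsef*.
The diminutive form *avdirsef* — final sound /f/ (a voiceless consonant) → -fa → *avdirseffa*.
Since the final sound of the plural form *avdirseffa* is /a/ (a vowel), it takes -ge, giving *avdirseffage*.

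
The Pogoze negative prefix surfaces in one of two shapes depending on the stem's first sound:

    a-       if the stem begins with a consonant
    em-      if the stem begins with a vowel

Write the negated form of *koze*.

Since the first sound of *koze* is /k/ (a consonant), it takes a-, giving *akoze*.

akoze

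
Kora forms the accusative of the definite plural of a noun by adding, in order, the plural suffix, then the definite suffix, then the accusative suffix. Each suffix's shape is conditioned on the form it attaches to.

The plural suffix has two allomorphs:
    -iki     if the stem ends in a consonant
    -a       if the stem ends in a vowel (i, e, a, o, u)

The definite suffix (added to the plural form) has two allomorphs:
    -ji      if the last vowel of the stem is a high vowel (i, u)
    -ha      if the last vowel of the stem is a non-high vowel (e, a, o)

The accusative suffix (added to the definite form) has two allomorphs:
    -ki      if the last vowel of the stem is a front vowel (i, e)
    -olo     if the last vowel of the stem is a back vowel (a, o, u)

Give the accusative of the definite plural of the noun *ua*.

*ua*: final sound = /a/, a vowel → -a → *uaa*.
The plural form *uaa*: last vowel = /a/, a non-high vowel → -ha → *uaaha*.
The definite form *uaaha*: last vowel = /a/, a back vowel → -olo → *uaahaolo*.

uaahaolo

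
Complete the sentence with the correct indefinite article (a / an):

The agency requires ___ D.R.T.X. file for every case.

The indefinite article is chosen by the initial *sound* of the following word, not its spelling.
The initialism *D.R.T.X.* is read letter by letter; the first letter, D, is pronounced /diː/, which begins with a consonant sound.
So the article is *a*: The agency requires a D.R.T.X. file for every case.

a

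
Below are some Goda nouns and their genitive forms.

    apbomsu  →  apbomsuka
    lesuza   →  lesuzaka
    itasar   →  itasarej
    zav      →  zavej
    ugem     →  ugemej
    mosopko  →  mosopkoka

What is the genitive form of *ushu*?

ushuka

The alternation tracks the final sound of the stem — -ej when the stem ends in a consonant (*itasar*, *zav*, *ugem*); -ka when the stem ends in a vowel (*apbomsu*, *lesuza*, *mosopko*).
*ushu*: final sound = /u/, a vowel → -ka → *ushuka*.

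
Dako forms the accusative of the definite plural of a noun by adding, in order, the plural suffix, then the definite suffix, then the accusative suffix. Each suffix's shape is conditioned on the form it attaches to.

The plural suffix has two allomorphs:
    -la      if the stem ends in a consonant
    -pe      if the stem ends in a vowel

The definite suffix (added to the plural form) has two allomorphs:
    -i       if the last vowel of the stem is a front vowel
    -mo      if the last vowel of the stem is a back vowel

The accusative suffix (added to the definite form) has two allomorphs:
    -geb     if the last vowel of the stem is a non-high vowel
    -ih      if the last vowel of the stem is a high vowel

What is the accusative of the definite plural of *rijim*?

Since the final sound of *rijim* is /m/ (a consonant), it takes -la, giving *rijimla*.
The plural form *rijimla* — last vowel /a/ (a back vowel) → -mo → *rijimlamo*.
The definite form *rijimlamo* — last vowel /o/ (a non-high vowel) → -geb → *rijimlamogeb*.

rijimlamogeb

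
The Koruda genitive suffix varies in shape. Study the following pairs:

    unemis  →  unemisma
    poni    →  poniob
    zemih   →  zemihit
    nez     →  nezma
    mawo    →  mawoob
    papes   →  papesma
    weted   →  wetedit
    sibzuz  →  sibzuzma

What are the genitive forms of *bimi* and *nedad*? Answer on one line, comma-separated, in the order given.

bimiob, nedadit

The alternation tracks the final sound of the stem — -ma when the stem ends in a sibilant (*unemis*, *nez*, *papes*, *sibzuz*); -it when the stem ends in a non-sibilant consonant (*zemih*, *weted*); -ob when the stem ends in a vowel (*poni*, *mawo*).
Since the final sound of *bimi* is /i/ (a vowel), it takes -ob, giving *bimiob*.
Since the final sound of *nedad* is /d/ (a non-sibilant consonant), it takes -it, giving *nedadit*.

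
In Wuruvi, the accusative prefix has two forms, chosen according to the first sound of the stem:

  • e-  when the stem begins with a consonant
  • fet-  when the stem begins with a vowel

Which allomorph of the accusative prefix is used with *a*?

fet-

*a*: first sound = /a/, a vowel → fet-.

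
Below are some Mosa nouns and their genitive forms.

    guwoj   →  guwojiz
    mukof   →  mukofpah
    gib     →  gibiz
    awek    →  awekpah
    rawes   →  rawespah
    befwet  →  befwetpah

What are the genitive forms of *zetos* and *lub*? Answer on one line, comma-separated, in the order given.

Looking at the final consonant of each stem: -pah when the stem ends in a voiceless consonant (*mukof*, *awek*, *rawes*, *befwet*); -iz when the stem ends in a voiced consonant (*guwoj*, *gib*).
*zetos* — final consonant /s/ (voiceless) → -pah → *zetospah*.
*lub* — final consonant /b/ (voiced) → -iz → *lubiz*.

zetospah, lubiz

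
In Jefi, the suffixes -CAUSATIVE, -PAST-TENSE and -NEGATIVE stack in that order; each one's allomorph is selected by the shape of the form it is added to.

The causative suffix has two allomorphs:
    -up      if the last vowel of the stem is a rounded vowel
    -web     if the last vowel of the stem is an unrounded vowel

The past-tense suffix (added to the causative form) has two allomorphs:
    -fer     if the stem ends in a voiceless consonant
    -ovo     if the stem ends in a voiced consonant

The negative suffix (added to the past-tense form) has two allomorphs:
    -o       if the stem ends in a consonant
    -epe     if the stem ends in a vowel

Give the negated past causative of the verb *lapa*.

Since the last vowel of *lapa* is /a/ (an unrounded vowel), it takes -web, giving *lapaweb*.
The causative form *lapaweb*: final consonant = /b/, voiced → -ovo → *lapawebovo*.
Since the final sound of the past-tense form *lapawebovo* is /o/ (a vowel), it takes -epe, giving *lapawebovoepe*.

lapawebovoepe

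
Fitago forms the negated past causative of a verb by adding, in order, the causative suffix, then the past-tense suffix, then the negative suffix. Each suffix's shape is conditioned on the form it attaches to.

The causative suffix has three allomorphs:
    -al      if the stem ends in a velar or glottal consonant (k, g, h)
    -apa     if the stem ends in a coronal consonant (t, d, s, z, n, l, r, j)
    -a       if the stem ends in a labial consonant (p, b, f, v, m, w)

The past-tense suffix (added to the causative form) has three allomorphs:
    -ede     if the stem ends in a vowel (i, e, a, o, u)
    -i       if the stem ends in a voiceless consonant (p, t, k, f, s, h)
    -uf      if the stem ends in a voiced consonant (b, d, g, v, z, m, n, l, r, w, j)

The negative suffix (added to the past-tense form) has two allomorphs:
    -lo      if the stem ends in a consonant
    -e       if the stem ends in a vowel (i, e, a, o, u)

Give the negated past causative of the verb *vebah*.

*vebah* — final consonant /h/ (velar/glottal) → -al → *vebahal*.
The final sound of the causative form *vebahal* is /l/, which is a voiced consonant, so the past-tense suffix is -uf, giving *vebahaluf*.
The past-tense form *vebahaluf*: final sound = /f/, a consonant → -lo → *vebahaluflo*.

vebahaluflo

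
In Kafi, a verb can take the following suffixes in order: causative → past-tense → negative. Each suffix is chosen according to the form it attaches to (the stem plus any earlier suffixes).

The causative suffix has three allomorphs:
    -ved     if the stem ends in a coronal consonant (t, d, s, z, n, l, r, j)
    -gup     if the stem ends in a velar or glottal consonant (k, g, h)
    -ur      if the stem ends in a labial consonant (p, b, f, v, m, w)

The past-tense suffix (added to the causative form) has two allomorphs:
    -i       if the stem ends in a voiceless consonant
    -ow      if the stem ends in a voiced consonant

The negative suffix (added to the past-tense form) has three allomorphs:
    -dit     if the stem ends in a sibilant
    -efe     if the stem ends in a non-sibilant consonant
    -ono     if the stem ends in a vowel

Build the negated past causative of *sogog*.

*sogog* — final consonant /g/ (velar/glottal) → -gup → *sogoggup*.
Since the final consonant of the causative form *sogoggup* is /p/ (voiceless), it takes -i, giving *sogoggupi*.
The final sound of the past-tense form *sogoggupi* is /i/, which is a vowel, so the negative suffix is -ono, giving *sogoggupiono*.

sogoggupiono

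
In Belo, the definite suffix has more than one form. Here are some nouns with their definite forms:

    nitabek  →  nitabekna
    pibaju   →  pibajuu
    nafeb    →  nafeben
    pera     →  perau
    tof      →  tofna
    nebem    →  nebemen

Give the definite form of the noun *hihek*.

The pattern is voicing of the final sound: -na when the stem ends in a voiceless consonant (*nitabek*, *tof*); -en when the stem ends in a voiced consonant (*nafeb*, *nebem*); -u when the stem ends in a vowel (*pibaju*, *pera*).
The final sound of *hihek* is /k/, which is a voiceless consonant, so the suffix is -na, giving *hihekna*.

hihekna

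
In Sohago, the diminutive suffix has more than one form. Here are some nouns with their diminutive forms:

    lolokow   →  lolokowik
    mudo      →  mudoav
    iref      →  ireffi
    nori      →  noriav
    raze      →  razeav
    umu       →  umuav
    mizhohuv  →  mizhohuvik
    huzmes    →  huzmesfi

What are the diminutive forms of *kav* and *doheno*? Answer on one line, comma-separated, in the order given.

kavik, dohenoav

The alternation tracks the final sound of the stem — -fi when the stem ends in a voiceless consonant (*iref*, *huzmes*); -ik when the stem ends in a voiced consonant (*lolokow*, *mizhohuv*); -av when the stem ends in a vowel (*mudo*, *nori*, *raze*, *umu*).
Since the final sound of *kav* is /v/ (a voiced consonant), it takes -ik, giving *kavik*.
The final sound of *doheno* is /o/, which is a vowel, so the suffix is -av, giving *dohenoav*.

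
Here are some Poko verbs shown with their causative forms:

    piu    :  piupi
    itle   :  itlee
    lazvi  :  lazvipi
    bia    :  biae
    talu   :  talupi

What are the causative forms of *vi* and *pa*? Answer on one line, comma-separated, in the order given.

Looking at the last vowel of each stem: -pi when the last vowel of the stem is a high vowel (*piu*, *lazvi*, *talu*); -e when the last vowel of the stem is a non-high vowel (*itle*, *bia*).
Since the last vowel of *vi* is /i/ (a high vowel), it takes -pi, giving *vipi*.
The last vowel of *pa* is /a/, which is a non-high vowel, so the suffix is -e, giving *pae*.

vipi, pae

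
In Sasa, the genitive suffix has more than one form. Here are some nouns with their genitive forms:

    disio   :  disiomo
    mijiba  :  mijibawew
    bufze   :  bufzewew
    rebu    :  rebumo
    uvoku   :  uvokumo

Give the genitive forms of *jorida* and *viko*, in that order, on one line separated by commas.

joridawew, vikomo

Looking at the last vowel of each stem: -mo when the last vowel of the stem is a rounded vowel (*disio*, *rebu*, *uvoku*); -wew when the last vowel of the stem is an unrounded vowel (*mijiba*, *bufze*).
Since the last vowel of *jorida* is /a/ (an unrounded vowel), it takes -wew, giving *joridawew*.
Since the last vowel of *viko* is /o/ (a rounded vowel), it takes -mo, giving *vikomo*.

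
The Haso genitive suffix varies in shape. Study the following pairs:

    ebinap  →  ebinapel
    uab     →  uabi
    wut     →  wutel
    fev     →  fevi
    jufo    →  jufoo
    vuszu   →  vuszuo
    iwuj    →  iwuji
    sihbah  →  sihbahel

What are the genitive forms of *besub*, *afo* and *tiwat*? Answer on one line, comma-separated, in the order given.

besubi, afoo, tiwatel

The suffix is conditioned by the final sound: -el when the stem ends in a voiceless consonant (*ebinap*, *wut*, *sihbah*); -i when the stem ends in a voiced consonant (*uab*, *fev*, *iwuj*); -o when the stem ends in a vowel (*jufo*, *vuszu*).
*besub* — final sound /b/ (a voiced consonant) → -i → *besubi*.
*afo* — final sound /o/ (a vowel) → -o → *afoo*.
The final sound of *tiwat* is /t/, which is a voiceless consonant, so the suffix is -el, giving *tiwatel*.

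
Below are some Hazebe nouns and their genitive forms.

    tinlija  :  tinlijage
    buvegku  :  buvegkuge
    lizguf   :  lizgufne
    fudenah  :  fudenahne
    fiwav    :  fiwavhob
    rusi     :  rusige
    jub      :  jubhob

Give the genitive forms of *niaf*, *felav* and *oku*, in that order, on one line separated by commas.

The pattern is voicing of the final sound: -ne when the stem ends in a voiceless consonant (*lizguf*, *fudenah*); -hob when the stem ends in a voiced consonant (*fiwav*, *jub*); -ge when the stem ends in a vowel (*tinlija*, *buvegku*, *rusi*).
The final sound of *niaf* is /f/, which is a voiceless consonant, so the suffix is -ne, giving *niafne*.
The final sound of *felav* is /v/, which is a voiced consonant, so the suffix is -hob, giving *felavhob*.
Since the final sound of *oku* is /u/ (a vowel), it takes -ge, giving *okuge*.

niafne, felavhob, okuge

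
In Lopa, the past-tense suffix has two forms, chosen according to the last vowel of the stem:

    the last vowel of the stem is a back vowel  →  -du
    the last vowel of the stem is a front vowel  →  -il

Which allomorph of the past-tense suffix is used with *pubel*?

*pubel*: last vowel = /e/, a front vowel → -il.

-il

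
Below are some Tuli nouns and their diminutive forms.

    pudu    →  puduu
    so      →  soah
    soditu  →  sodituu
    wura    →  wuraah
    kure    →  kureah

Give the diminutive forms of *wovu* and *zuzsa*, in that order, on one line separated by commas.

The suffix is conditioned by the last vowel: -u when the last vowel of the stem is a high vowel (*pudu*, *soditu*); -ah when the last vowel of the stem is a non-high vowel (*so*, *wura*, *kure*).
*wovu*: last vowel = /u/, a high vowel → -u → *wovuu*.
*zuzsa* — last vowel /a/ (a non-high vowel) → -ah → *zuzsaah*.

wovuu, zuzsaah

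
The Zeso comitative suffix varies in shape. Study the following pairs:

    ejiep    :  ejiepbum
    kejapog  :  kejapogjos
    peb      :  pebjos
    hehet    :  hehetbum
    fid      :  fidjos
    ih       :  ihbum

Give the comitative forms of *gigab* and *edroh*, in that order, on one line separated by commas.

gigabjos, edrohbum

The pattern is voicing of the final consonant: -bum when the stem ends in a voiceless consonant (*ejiep*, *hehet*, *ih*); -jos when the stem ends in a voiced consonant (*kejapog*, *peb*, *fid*).
*gigab* — final consonant /b/ (voiced) → -jos → *gigabjos*.
Since the final consonant of *edroh* is /h/ (voiceless), it takes -bum, giving *edrohbum*.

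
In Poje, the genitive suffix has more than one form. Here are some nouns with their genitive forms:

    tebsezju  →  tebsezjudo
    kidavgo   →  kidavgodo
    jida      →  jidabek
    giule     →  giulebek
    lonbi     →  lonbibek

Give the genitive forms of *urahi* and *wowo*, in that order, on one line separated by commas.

urahibek, wowodo

The suffix is conditioned by the last vowel: -do when the last vowel of the stem is a rounded vowel (*tebsezju*, *kidavgo*); -bek when the last vowel of the stem is an unrounded vowel (*jida*, *giule*, *lonbi*).
The last vowel of *urahi* is /i/, which is an unrounded vowel, so the suffix is -bek, giving *urahibek*.
*wowo* — last vowel /o/ (a rounded vowel) → -do → *wowodo*.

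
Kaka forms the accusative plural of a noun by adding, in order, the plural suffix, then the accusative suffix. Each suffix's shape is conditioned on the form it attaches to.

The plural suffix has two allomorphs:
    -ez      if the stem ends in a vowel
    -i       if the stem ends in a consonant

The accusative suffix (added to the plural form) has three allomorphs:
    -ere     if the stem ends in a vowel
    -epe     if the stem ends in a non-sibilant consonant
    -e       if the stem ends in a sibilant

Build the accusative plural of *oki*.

okieze

The final sound of *oki* is /i/, which is a vowel, so the plural suffix is -ez, giving *okiez*.
The final sound of the plural form *okiez* is /z/, which is a sibilant, so the accusative suffix is -e, giving *okieze*.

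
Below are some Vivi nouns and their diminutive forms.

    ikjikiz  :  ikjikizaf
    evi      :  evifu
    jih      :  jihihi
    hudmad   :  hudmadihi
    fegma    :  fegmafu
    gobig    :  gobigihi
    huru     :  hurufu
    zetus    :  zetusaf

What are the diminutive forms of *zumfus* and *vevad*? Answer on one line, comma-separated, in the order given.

The suffix is conditioned by the final sound: -af when the stem ends in a sibilant (*ikjikiz*, *zetus*); -ihi when the stem ends in a non-sibilant consonant (*jih*, *hudmad*, *gobig*); -fu when the stem ends in a vowel (*evi*, *fegma*, *huru*).
*zumfus*: final sound = /s/, a sibilant → -af → *zumfusaf*.
*vevad* — final sound /d/ (a non-sibilant consonant) → -ihi → *vevadihi*.

zumfusaf, vevadihi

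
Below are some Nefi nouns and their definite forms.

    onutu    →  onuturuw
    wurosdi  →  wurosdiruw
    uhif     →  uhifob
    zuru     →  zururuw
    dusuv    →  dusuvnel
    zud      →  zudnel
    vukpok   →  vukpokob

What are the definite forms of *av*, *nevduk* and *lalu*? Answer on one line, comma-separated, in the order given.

avnel, nevdukob, laluruw

Looking at the final sound of each stem: -ob when the stem ends in a voiceless consonant (*uhif*, *vukpok*); -nel when the stem ends in a voiced consonant (*dusuv*, *zud*); -ruw when the stem ends in a vowel (*onutu*, *wurosdi*, *zuru*).
*av*: final sound = /v/, a voiced consonant → -nel → *avnel*.
Since the final sound of *nevduk* is /k/ (a voiceless consonant), it takes -ob, giving *nevdukob*.
The final sound of *lalu* is /u/, which is a vowel, so the suffix is -ruw, giving *laluruw*.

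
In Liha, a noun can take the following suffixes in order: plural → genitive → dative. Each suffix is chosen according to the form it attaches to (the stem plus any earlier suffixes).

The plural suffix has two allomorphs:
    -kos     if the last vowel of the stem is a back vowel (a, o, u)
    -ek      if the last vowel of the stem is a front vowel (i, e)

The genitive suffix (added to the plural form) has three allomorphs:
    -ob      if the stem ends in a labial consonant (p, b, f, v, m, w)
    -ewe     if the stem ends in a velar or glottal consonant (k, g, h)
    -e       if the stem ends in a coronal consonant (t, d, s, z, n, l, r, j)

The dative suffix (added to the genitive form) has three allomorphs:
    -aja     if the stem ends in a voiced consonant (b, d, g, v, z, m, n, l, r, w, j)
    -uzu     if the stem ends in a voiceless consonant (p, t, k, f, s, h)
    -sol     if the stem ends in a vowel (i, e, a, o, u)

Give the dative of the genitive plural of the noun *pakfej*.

pakfejekewesol

*pakfej*: last vowel = /e/, a front vowel → -ek → *pakfejek*.
The final consonant of the plural form *pakfejek* is /k/, which is velar/glottal, so the genitive suffix is -ewe, giving *pakfejekewe*.
The final sound of the genitive form *pakfejekewe* is /e/, which is a vowel, so the dative suffix is -sol, giving *pakfejekewesol*.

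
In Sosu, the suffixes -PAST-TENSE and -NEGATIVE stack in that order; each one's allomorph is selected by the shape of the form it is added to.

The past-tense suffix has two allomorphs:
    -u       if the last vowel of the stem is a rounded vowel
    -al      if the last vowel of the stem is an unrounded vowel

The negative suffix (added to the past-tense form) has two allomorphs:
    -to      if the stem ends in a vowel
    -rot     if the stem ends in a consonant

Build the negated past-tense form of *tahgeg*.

tahgegalrot

The last vowel of *tahgeg* is /e/, which is an unrounded vowel, so the past-tense suffix is -al, giving *tahgegal*.
Since the final sound of the past-tense form *tahgegal* is /l/ (a consonant), it takes -rot, giving *tahgegalrot*.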